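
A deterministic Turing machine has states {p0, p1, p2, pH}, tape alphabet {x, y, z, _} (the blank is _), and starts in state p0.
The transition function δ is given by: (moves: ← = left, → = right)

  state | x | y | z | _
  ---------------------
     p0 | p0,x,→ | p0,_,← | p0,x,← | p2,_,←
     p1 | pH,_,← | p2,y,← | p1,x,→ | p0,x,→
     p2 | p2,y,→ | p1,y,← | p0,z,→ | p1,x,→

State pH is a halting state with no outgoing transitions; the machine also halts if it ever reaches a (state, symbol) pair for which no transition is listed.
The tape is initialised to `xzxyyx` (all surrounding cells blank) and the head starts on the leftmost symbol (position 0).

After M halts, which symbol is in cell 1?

state=p0 head=0 tape=[x]zxyyx   (p0,x)→(p0,x,→)
state=p0 head=1 tape=x[z]xyyx   (p0,z)→(p0,x,←)
state=p0 head=0 tape=[x]xxyyx   (p0,x)→(p0,x,→)
state=p0 head=1 tape=x[x]xyyx   (p0,x)→(p0,x,→)
state=p0 head=2 tape=xx[x]yyx   (p0,x)→(p0,x,→)
state=p0 head=3 tape=xxx[y]yx   (p0,y)→(p0,_,←)
state=p0 head=2 tape=xx[x]_yx   (p0,x)→(p0,x,→)
state=p0 head=3 tape=xxx[_]yx   (p0,_)→(p2,_,←)
state=p2 head=2 tape=xx[x]_yx   (p2,x)→(p2,y,→)
state=p2 head=3 tape=xxy[_]yx   (p2,_)→(p1,x,→)
state=p1 head=4 tape=xxyx[y]x   (p1,y)→(p2,y,←)
state=p2 head=3 tape=xxy[x]yx   (p2,x)→(p2,y,→)
state=p2 head=4 tape=xxyy[y]x   (p2,y)→(p1,y,←)
state=p1 head=3 tape=xxy[y]yx   (p1,y)→(p2,y,←)
state=p2 head=2 tape=xx[y]yyx   (p2,y)→(p1,y,←)
state=p1 head=1 tape=x[x]yyyx   (p1,x)→(pH,_,←)
state=pH head=0 tape=[x]_yyyx
Cell 1 holds _ when M halts.

_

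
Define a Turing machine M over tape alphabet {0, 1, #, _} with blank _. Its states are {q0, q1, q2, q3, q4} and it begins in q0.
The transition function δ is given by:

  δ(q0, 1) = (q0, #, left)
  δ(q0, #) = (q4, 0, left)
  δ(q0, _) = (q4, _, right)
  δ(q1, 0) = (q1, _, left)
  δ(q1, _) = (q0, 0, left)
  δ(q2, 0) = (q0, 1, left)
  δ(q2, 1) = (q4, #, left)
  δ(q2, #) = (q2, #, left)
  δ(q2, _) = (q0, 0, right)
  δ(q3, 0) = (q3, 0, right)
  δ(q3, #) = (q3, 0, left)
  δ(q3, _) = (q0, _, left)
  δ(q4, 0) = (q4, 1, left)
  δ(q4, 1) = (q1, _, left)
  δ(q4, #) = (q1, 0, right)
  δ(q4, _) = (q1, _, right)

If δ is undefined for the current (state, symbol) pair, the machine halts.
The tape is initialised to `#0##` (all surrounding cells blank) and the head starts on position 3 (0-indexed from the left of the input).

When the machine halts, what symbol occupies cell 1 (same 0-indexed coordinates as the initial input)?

q0 | #0#[#]   read # → write 0, move left, go to q4
q4 | #0[#]0   read # → write 0, move right, go to q1
q1 | #00[0]   read 0 → write _, move left, go to q1
q1 | #0[0]_   read 0 → write _, move left, go to q1
q1 | #[0]__   read 0 → write _, move left, go to q1
q1 | [#]___
Cell 1 holds _ when M halts.

_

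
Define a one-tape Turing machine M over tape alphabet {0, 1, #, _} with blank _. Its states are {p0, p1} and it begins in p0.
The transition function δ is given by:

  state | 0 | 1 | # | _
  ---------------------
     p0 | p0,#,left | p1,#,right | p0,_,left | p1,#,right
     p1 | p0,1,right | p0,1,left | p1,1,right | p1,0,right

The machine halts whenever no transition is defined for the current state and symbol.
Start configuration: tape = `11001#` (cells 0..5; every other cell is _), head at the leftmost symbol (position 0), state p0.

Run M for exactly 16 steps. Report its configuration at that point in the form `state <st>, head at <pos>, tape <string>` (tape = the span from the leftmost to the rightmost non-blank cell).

state p0, head at -2, tape ##_1001#

p0 | __[1]1001#   read 1 → write #, move right, go to p1
p1 | __#[1]001#   read 1 → write 1, move left, go to p0
p0 | __[#]1001#   read # → write _, move left, go to p0
p0 | _[_]_1001#   read _ → write #, move right, go to p1
p1 | _#[_]1001#   read _ → write 0, move right, go to p1
p1 | _#0[1]001#   read 1 → write 1, move left, go to p0
p0 | _#[0]1001#   read 0 → write #, move left, go to p0
p0 | _[#]#1001#   read # → write _, move left, go to p0
p0 | [_]_#1001#   read _ → write #, move right, go to p1
p1 | #[_]#1001#   read _ → write 0, move right, go to p1
p1 | #0[#]1001#   read # → write 1, move right, go to p1
p1 | #01[1]001#   read 1 → write 1, move left, go to p0
p0 | #0[1]1001#   read 1 → write #, move right, go to p1
p1 | #0#[1]001#   read 1 → write 1, move left, go to p0
p0 | #0[#]1001#   read # → write _, move left, go to p0
p0 | #[0]_1001#   read 0 → write #, move left, go to p0
p0 | [#]#_1001#
After 16 steps: state p0, head at -2, tape ##_1001#.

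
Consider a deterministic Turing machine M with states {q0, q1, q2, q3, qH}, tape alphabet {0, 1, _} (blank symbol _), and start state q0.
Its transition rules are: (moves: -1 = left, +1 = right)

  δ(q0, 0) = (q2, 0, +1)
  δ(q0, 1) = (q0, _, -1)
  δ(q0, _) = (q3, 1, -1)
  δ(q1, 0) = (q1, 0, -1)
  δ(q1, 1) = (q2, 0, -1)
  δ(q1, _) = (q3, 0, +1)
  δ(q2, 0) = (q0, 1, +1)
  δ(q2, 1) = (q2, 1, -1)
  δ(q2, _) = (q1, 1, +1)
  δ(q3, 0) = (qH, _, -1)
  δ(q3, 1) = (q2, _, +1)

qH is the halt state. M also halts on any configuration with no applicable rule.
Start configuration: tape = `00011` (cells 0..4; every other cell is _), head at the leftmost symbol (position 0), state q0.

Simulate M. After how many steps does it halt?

state=q0 head=0 tape=[0]0011   (q0,0)→(q2,0,+1)
state=q2 head=1 tape=0[0]011   (q2,0)→(q0,1,+1)
state=q0 head=2 tape=01[0]11   (q0,0)→(q2,0,+1)
state=q2 head=3 tape=010[1]1   (q2,1)→(q2,1,-1)
state=q2 head=2 tape=01[0]11   (q2,0)→(q0,1,+1)
state=q0 head=3 tape=011[1]1   (q0,1)→(q0,_,-1)
state=q0 head=2 tape=01[1]_1   (q0,1)→(q0,_,-1)
state=q0 head=1 tape=0[1]__1   (q0,1)→(q0,_,-1)
state=q0 head=0 tape=[0]___1   (q0,0)→(q2,0,+1)
state=q2 head=1 tape=0[_]__1   (q2,_)→(q1,1,+1)
state=q1 head=2 tape=01[_]_1   (q1,_)→(q3,0,+1)
state=q3 head=3 tape=010[_]1
M halts after 11 transitions.

11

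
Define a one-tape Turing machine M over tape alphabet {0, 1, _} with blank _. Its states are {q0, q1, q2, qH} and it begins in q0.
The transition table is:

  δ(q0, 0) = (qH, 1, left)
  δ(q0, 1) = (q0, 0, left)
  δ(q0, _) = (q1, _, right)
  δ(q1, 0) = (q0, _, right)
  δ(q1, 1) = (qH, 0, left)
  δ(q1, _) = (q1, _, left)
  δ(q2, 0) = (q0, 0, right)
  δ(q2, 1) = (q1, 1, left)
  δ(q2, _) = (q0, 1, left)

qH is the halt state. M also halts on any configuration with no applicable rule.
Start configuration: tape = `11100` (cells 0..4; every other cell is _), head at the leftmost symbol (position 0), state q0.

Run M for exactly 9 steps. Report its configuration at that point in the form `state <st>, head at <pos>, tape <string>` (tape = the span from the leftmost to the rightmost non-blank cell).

state=q0 head=0 tape=_[1]1100   (q0,1)→(q0,0,left)
state=q0 head=-1 tape=[_]01100   (q0,_)→(q1,_,right)
state=q1 head=0 tape=_[0]1100   (q1,0)→(q0,_,right)
state=q0 head=1 tape=__[1]100   (q0,1)→(q0,0,left)
state=q0 head=0 tape=_[_]0100   (q0,_)→(q1,_,right)
state=q1 head=1 tape=__[0]100   (q1,0)→(q0,_,right)
state=q0 head=2 tape=___[1]00   (q0,1)→(q0,0,left)
state=q0 head=1 tape=__[_]000   (q0,_)→(q1,_,right)
state=q1 head=2 tape=___[0]00   (q1,0)→(q0,_,right)
state=q0 head=3 tape=____[0]0
After 9 steps: state q0, head at 3, tape 00.

state q0, head at 3, tape 00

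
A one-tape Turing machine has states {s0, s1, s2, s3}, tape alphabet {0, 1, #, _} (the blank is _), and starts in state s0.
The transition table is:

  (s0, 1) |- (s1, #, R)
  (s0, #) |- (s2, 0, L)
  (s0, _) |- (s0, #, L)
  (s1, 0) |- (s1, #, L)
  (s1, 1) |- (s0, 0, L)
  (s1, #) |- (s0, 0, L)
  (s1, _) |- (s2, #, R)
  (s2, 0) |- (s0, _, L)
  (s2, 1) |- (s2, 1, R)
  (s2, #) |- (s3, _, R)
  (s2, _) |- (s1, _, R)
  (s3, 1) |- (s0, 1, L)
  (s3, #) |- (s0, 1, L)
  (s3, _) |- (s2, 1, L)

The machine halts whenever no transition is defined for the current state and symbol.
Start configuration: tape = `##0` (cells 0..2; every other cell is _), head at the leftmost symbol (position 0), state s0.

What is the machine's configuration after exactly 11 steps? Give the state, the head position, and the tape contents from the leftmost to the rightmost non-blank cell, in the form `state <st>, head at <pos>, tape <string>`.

state=s0 head=0 tape=__[#]#0   (s0,#)→(s2,0,L)
state=s2 head=-1 tape=_[_]0#0   (s2,_)→(s1,_,R)
state=s1 head=0 tape=__[0]#0   (s1,0)→(s1,#,L)
state=s1 head=-1 tape=_[_]##0   (s1,_)→(s2,#,R)
state=s2 head=0 tape=_#[#]#0   (s2,#)→(s3,_,R)
state=s3 head=1 tape=_#_[#]0   (s3,#)→(s0,1,L)
state=s0 head=0 tape=_#[_]10   (s0,_)→(s0,#,L)
state=s0 head=-1 tape=_[#]#10   (s0,#)→(s2,0,L)
state=s2 head=-2 tape=[_]0#10   (s2,_)→(s1,_,R)
state=s1 head=-1 tape=_[0]#10   (s1,0)→(s1,#,L)
state=s1 head=-2 tape=[_]##10   (s1,_)→(s2,#,R)
state=s2 head=-1 tape=#[#]#10
After 11 steps: state s2, head at -1, tape ###10.

state s2, head at -1, tape ###10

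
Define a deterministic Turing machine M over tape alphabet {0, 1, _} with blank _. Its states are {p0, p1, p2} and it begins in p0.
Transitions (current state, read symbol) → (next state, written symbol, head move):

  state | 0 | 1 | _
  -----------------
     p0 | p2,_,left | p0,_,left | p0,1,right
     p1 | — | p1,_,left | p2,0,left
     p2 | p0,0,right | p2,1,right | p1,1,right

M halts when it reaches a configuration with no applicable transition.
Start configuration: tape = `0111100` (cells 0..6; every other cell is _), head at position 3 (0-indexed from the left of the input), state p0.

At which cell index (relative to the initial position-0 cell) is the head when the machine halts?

6

p0 | _011[1]100   read 1 → write _, move left, go to p0
p0 | _01[1]_100   read 1 → write _, move left, go to p0
p0 | _0[1]__100   read 1 → write _, move left, go to p0
p0 | _[0]___100   read 0 → write _, move left, go to p2
p2 | [_]____100   read _ → write 1, move right, go to p1
p1 | 1[_]___100   read _ → write 0, move left, go to p2
p2 | [1]0___100   read 1 → write 1, move right, go to p2
p2 | 1[0]___100   read 0 → write 0, move right, go to p0
p0 | 10[_]__100   read _ → write 1, move right, go to p0
p0 | 101[_]_100   read _ → write 1, move right, go to p0
p0 | 1011[_]100   read _ → write 1, move right, go to p0
p0 | 10111[1]00   read 1 → write _, move left, go to p0
p0 | 1011[1]_00   read 1 → write _, move left, go to p0
p0 | 101[1]__00   read 1 → write _, move left, go to p0
p0 | 10[1]___00   read 1 → write _, move left, go to p0
p0 | 1[0]____00   read 0 → write _, move left, go to p2
p2 | [1]_____00   read 1 → write 1, move right, go to p2
p2 | 1[_]____00   read _ → write 1, move right, go to p1
p1 | 11[_]___00   read _ → write 0, move left, go to p2
p2 | 1[1]0___00   read 1 → write 1, move right, go to p2
p2 | 11[0]___00   read 0 → write 0, move right, go to p0
p0 | 110[_]__00   read _ → write 1, move right, go to p0
p0 | 1101[_]_00   read _ → write 1, move right, go to p0
p0 | 11011[_]00   read _ → write 1, move right, go to p0
p0 | 110111[0]0   read 0 → write _, move left, go to p2
p2 | 11011[1]_0   read 1 → write 1, move right, go to p2
p2 | 110111[_]0   read _ → write 1, move right, go to p1
p1 | 1101111[0]
At halt the head is at cell 6.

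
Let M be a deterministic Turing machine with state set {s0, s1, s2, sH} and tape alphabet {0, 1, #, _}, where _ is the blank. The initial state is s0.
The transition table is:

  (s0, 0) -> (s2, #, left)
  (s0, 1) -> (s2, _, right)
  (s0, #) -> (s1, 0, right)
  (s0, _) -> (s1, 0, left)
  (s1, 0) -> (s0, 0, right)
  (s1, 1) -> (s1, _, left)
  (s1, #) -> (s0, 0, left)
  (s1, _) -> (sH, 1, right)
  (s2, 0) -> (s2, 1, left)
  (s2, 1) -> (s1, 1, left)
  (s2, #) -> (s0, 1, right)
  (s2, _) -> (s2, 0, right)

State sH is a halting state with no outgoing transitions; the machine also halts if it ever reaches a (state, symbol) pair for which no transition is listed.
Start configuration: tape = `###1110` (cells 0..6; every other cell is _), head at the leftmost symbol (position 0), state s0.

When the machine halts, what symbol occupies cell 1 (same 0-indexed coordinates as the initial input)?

1

state=s0 head=0 tape=_[#]##1110   (s0,#)→(s1,0,right)
state=s1 head=1 tape=_0[#]#1110   (s1,#)→(s0,0,left)
state=s0 head=0 tape=_[0]0#1110   (s0,0)→(s2,#,left)
state=s2 head=-1 tape=[_]#0#1110   (s2,_)→(s2,0,right)
state=s2 head=0 tape=0[#]0#1110   (s2,#)→(s0,1,right)
state=s0 head=1 tape=01[0]#1110   (s0,0)→(s2,#,left)
state=s2 head=0 tape=0[1]##1110   (s2,1)→(s1,1,left)
state=s1 head=-1 tape=[0]1##1110   (s1,0)→(s0,0,right)
state=s0 head=0 tape=0[1]##1110   (s0,1)→(s2,_,right)
state=s2 head=1 tape=0_[#]#1110   (s2,#)→(s0,1,right)
state=s0 head=2 tape=0_1[#]1110   (s0,#)→(s1,0,right)
state=s1 head=3 tape=0_10[1]110   (s1,1)→(s1,_,left)
state=s1 head=2 tape=0_1[0]_110   (s1,0)→(s0,0,right)
state=s0 head=3 tape=0_10[_]110   (s0,_)→(s1,0,left)
state=s1 head=2 tape=0_1[0]0110   (s1,0)→(s0,0,right)
state=s0 head=3 tape=0_10[0]110   (s0,0)→(s2,#,left)
state=s2 head=2 tape=0_1[0]#110   (s2,0)→(s2,1,left)
state=s2 head=1 tape=0_[1]1#110   (s2,1)→(s1,1,left)
state=s1 head=0 tape=0[_]11#110   (s1,_)→(sH,1,right)
state=sH head=1 tape=01[1]1#110
Cell 1 holds 1 when M halts.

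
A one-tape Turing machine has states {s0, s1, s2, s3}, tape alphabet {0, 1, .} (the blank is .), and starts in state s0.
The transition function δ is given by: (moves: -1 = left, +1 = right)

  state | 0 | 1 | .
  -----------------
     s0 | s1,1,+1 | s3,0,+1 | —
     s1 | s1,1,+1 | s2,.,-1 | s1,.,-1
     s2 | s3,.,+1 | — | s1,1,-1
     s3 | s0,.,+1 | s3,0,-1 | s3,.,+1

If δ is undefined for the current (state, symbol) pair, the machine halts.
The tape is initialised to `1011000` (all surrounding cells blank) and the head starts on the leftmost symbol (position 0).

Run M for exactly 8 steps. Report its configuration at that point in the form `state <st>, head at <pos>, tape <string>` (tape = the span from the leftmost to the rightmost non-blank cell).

state s1, head at 6, tape 0..1110

state=s0 head=0 tape=[1]011000   (s0,1)→(s3,0,+1)
state=s3 head=1 tape=0[0]11000   (s3,0)→(s0,.,+1)
state=s0 head=2 tape=0.[1]1000   (s0,1)→(s3,0,+1)
state=s3 head=3 tape=0.0[1]000   (s3,1)→(s3,0,-1)
state=s3 head=2 tape=0.[0]0000   (s3,0)→(s0,.,+1)
state=s0 head=3 tape=0..[0]000   (s0,0)→(s1,1,+1)
state=s1 head=4 tape=0..1[0]00   (s1,0)→(s1,1,+1)
state=s1 head=5 tape=0..11[0]0   (s1,0)→(s1,1,+1)
state=s1 head=6 tape=0..111[0]
After 8 steps: state s1, head at 6, tape 0..1110.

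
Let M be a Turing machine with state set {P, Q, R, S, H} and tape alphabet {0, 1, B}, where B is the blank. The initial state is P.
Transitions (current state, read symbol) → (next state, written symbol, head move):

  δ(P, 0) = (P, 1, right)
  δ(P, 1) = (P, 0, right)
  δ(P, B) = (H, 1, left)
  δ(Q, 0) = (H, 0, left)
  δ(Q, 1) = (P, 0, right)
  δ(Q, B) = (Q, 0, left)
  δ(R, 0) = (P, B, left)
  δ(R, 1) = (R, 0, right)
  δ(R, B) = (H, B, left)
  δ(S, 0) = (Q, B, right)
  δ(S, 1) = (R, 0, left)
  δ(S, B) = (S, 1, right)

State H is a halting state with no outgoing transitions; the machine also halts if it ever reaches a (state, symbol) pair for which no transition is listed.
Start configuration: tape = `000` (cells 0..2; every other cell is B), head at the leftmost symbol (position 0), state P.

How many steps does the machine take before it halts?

P | [0]00B   read 0 → write 1, move right, go to P
P | 1[0]0B   read 0 → write 1, move right, go to P
P | 11[0]B   read 0 → write 1, move right, go to P
P | 111[B]   read B → write 1, move left, go to H
H | 11[1]1
M halts after 4 transitions.

4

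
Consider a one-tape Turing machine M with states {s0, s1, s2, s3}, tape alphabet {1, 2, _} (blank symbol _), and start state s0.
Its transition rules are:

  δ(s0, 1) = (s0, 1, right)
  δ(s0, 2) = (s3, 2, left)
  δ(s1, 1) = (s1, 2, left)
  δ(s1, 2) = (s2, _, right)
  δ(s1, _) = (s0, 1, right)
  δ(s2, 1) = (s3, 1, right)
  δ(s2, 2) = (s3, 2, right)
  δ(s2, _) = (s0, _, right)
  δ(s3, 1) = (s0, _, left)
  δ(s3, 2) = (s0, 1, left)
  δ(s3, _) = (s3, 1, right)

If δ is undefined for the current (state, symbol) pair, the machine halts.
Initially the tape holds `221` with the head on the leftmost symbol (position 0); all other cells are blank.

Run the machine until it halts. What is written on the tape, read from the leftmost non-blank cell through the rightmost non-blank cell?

state=s0 head=0 tape=_[2]21   (s0,2)→(s3,2,left)
state=s3 head=-1 tape=[_]221   (s3,_)→(s3,1,right)
state=s3 head=0 tape=1[2]21   (s3,2)→(s0,1,left)
state=s0 head=-1 tape=[1]121   (s0,1)→(s0,1,right)
state=s0 head=0 tape=1[1]21   (s0,1)→(s0,1,right)
state=s0 head=1 tape=11[2]1   (s0,2)→(s3,2,left)
state=s3 head=0 tape=1[1]21   (s3,1)→(s0,_,left)
state=s0 head=-1 tape=[1]_21   (s0,1)→(s0,1,right)
state=s0 head=0 tape=1[_]21
The non-blank tape span at halt is 1_21.

1_21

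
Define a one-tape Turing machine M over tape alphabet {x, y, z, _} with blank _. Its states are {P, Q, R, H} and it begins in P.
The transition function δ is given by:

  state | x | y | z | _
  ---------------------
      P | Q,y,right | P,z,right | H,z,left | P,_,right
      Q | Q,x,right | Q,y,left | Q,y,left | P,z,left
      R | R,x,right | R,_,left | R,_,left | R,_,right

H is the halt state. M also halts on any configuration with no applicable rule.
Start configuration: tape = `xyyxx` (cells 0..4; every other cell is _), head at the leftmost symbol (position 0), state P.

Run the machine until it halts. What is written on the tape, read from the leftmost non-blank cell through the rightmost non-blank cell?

state=P head=0 tape=__[x]yyxx   (P,x)→(Q,y,right)
state=Q head=1 tape=__y[y]yxx   (Q,y)→(Q,y,left)
state=Q head=0 tape=__[y]yyxx   (Q,y)→(Q,y,left)
state=Q head=-1 tape=_[_]yyyxx   (Q,_)→(P,z,left)
state=P head=-2 tape=[_]zyyyxx   (P,_)→(P,_,right)
state=P head=-1 tape=_[z]yyyxx   (P,z)→(H,z,left)
state=H head=-2 tape=[_]zyyyxx
The non-blank tape span at halt is zyyyxx.

zyyyxx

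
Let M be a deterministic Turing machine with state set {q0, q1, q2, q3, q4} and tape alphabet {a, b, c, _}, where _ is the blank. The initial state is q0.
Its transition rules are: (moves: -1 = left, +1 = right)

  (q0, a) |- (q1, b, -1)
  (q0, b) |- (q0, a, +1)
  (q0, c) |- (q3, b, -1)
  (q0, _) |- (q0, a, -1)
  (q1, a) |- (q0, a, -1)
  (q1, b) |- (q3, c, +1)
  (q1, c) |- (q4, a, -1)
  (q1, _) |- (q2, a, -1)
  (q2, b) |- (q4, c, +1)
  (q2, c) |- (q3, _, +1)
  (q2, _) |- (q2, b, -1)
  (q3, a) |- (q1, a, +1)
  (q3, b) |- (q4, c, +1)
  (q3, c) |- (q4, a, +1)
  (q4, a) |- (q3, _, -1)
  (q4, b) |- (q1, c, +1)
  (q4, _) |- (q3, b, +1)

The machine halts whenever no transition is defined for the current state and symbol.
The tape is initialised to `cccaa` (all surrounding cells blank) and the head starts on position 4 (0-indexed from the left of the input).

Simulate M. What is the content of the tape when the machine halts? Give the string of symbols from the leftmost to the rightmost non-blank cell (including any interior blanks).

cacac

q0 | ccca[a]_   read a → write b, move -1, go to q1
q1 | ccc[a]b_   read a → write a, move -1, go to q0
q0 | cc[c]ab_   read c → write b, move -1, go to q3
q3 | c[c]bab_   read c → write a, move +1, go to q4
q4 | ca[b]ab_   read b → write c, move +1, go to q1
q1 | cac[a]b_   read a → write a, move -1, go to q0
q0 | ca[c]ab_   read c → write b, move -1, go to q3
q3 | c[a]bab_   read a → write a, move +1, go to q1
q1 | ca[b]ab_   read b → write c, move +1, go to q3
q3 | cac[a]b_   read a → write a, move +1, go to q1
q1 | caca[b]_   read b → write c, move +1, go to q3
q3 | cacac[_]
The non-blank tape span at halt is cacac.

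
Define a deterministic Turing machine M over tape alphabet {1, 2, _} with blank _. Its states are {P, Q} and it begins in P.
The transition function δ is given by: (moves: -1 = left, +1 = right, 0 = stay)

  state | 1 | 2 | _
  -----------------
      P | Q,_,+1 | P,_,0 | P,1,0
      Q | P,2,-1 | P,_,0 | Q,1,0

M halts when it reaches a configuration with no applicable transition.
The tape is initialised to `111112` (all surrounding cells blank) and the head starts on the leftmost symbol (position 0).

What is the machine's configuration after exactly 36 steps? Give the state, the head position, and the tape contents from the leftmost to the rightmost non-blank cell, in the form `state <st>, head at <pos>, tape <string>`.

state Q, head at 7, tape 1

state=P head=0 tape=[1]11112__   (P,1)→(Q,_,+1)
state=Q head=1 tape=_[1]1112__   (Q,1)→(P,2,-1)
state=P head=0 tape=[_]21112__   (P,_)→(P,1,0)
state=P head=0 tape=[1]21112__   (P,1)→(Q,_,+1)
state=Q head=1 tape=_[2]1112__   (Q,2)→(P,_,0)
state=P head=1 tape=_[_]1112__   (P,_)→(P,1,0)
state=P head=1 tape=_[1]1112__   (P,1)→(Q,_,+1)
state=Q head=2 tape=__[1]112__   (Q,1)→(P,2,-1)
state=P head=1 tape=_[_]2112__   (P,_)→(P,1,0)
state=P head=1 tape=_[1]2112__   (P,1)→(Q,_,+1)
state=Q head=2 tape=__[2]112__   (Q,2)→(P,_,0)
state=P head=2 tape=__[_]112__   (P,_)→(P,1,0)
state=P head=2 tape=__[1]112__   (P,1)→(Q,_,+1)
state=Q head=3 tape=___[1]12__   (Q,1)→(P,2,-1)
state=P head=2 tape=__[_]212__   (P,_)→(P,1,0)
state=P head=2 tape=__[1]212__   (P,1)→(Q,_,+1)
state=Q head=3 tape=___[2]12__   (Q,2)→(P,_,0)
state=P head=3 tape=___[_]12__   (P,_)→(P,1,0)
state=P head=3 tape=___[1]12__   (P,1)→(Q,_,+1)
state=Q head=4 tape=____[1]2__   (Q,1)→(P,2,-1)
state=P head=3 tape=___[_]22__   (P,_)→(P,1,0)
state=P head=3 tape=___[1]22__   (P,1)→(Q,_,+1)
state=Q head=4 tape=____[2]2__   (Q,2)→(P,_,0)
state=P head=4 tape=____[_]2__   (P,_)→(P,1,0)
state=P head=4 tape=____[1]2__   (P,1)→(Q,_,+1)
state=Q head=5 tape=_____[2]__   (Q,2)→(P,_,0)
state=P head=5 tape=_____[_]__   (P,_)→(P,1,0)
state=P head=5 tape=_____[1]__   (P,1)→(Q,_,+1)
state=Q head=6 tape=______[_]_   (Q,_)→(Q,1,0)
state=Q head=6 tape=______[1]_   (Q,1)→(P,2,-1)
state=P head=5 tape=_____[_]2_   (P,_)→(P,1,0)
state=P head=5 tape=_____[1]2_   (P,1)→(Q,_,+1)
state=Q head=6 tape=______[2]_   (Q,2)→(P,_,0)
state=P head=6 tape=______[_]_   (P,_)→(P,1,0)
state=P head=6 tape=______[1]_   (P,1)→(Q,_,+1)
state=Q head=7 tape=_______[_]   (Q,_)→(Q,1,0)
state=Q head=7 tape=_______[1]
After 36 steps: state Q, head at 7, tape 1.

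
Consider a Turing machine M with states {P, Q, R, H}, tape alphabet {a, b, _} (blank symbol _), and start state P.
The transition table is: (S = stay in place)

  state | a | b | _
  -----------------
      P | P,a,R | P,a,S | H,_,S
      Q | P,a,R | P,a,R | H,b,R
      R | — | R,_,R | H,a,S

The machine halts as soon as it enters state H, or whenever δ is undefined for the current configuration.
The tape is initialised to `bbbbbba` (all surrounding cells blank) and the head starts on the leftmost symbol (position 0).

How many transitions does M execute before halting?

P | [b]bbbbba_   read b → write a, move S, go to P
P | [a]bbbbba_   read a → write a, move R, go to P
P | a[b]bbbba_   read b → write a, move S, go to P
P | a[a]bbbba_   read a → write a, move R, go to P
P | aa[b]bbba_   read b → write a, move S, go to P
P | aa[a]bbba_   read a → write a, move R, go to P
P | aaa[b]bba_   read b → write a, move S, go to P
P | aaa[a]bba_   read a → write a, move R, go to P
P | aaaa[b]ba_   read b → write a, move S, go to P
P | aaaa[a]ba_   read a → write a, move R, go to P
P | aaaaa[b]a_   read b → write a, move S, go to P
P | aaaaa[a]a_   read a → write a, move R, go to P
P | aaaaaa[a]_   read a → write a, move R, go to P
P | aaaaaaa[_]   read _ → write _, move S, go to H
H | aaaaaaa[_]
M halts after 14 transitions.

14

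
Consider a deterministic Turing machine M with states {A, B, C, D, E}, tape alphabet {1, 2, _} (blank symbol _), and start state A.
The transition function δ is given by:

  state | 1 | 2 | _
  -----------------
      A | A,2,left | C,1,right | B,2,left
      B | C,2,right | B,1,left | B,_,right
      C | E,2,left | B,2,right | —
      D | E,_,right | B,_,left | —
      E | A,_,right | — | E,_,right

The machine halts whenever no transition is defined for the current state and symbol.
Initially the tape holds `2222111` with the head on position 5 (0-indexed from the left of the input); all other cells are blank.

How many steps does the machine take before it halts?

state=A head=5 tape=22221[1]1   (A,1)→(A,2,left)
state=A head=4 tape=2222[1]21   (A,1)→(A,2,left)
state=A head=3 tape=222[2]221   (A,2)→(C,1,right)
state=C head=4 tape=2221[2]21   (C,2)→(B,2,right)
state=B head=5 tape=22212[2]1   (B,2)→(B,1,left)
state=B head=4 tape=2221[2]11   (B,2)→(B,1,left)
state=B head=3 tape=222[1]111   (B,1)→(C,2,right)
state=C head=4 tape=2222[1]11   (C,1)→(E,2,left)
state=E head=3 tape=222[2]211
M halts after 8 transitions.

8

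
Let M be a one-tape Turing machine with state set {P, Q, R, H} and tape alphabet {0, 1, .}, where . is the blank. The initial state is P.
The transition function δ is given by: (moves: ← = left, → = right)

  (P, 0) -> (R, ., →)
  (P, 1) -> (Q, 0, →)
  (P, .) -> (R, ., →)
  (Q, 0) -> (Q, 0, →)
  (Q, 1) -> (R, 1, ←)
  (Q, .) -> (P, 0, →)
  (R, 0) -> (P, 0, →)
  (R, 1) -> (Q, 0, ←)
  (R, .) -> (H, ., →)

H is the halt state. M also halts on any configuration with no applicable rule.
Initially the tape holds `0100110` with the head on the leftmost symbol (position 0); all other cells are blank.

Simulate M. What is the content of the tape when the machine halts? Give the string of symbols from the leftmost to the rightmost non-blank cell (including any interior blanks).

0.000.0

state=P head=0 tape=[0]100110...   (P,0)→(R,.,→)
state=R head=1 tape=.[1]00110...   (R,1)→(Q,0,←)
state=Q head=0 tape=[.]000110...   (Q,.)→(P,0,→)
state=P head=1 tape=0[0]00110...   (P,0)→(R,.,→)
state=R head=2 tape=0.[0]0110...   (R,0)→(P,0,→)
state=P head=3 tape=0.0[0]110...   (P,0)→(R,.,→)
state=R head=4 tape=0.0.[1]10...   (R,1)→(Q,0,←)
state=Q head=3 tape=0.0[.]010...   (Q,.)→(P,0,→)
state=P head=4 tape=0.00[0]10...   (P,0)→(R,.,→)
state=R head=5 tape=0.00.[1]0...   (R,1)→(Q,0,←)
state=Q head=4 tape=0.00[.]00...   (Q,.)→(P,0,→)
state=P head=5 tape=0.000[0]0...   (P,0)→(R,.,→)
state=R head=6 tape=0.000.[0]...   (R,0)→(P,0,→)
state=P head=7 tape=0.000.0[.]..   (P,.)→(R,.,→)
state=R head=8 tape=0.000.0.[.].   (R,.)→(H,.,→)
state=H head=9 tape=0.000.0..[.]
The non-blank tape span at halt is 0.000.0.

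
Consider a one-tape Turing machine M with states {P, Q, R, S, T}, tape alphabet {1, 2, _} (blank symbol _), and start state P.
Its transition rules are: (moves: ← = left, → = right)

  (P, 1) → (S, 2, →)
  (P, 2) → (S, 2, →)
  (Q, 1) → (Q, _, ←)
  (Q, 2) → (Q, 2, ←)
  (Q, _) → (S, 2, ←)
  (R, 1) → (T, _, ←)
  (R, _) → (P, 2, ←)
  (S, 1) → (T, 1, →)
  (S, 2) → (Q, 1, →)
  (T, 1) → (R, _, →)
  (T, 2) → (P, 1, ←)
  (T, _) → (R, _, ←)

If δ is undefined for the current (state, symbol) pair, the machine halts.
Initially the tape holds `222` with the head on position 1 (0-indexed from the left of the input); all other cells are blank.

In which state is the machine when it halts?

P | _2[2]2__   read 2 → write 2, move →, go to S
S | _22[2]__   read 2 → write 1, move →, go to Q
Q | _221[_]_   read _ → write 2, move ←, go to S
S | _22[1]2_   read 1 → write 1, move →, go to T
T | _221[2]_   read 2 → write 1, move ←, go to P
P | _22[1]1_   read 1 → write 2, move →, go to S
S | _222[1]_   read 1 → write 1, move →, go to T
T | _2221[_]   read _ → write _, move ←, go to R
R | _222[1]_   read 1 → write _, move ←, go to T
T | _22[2]__   read 2 → write 1, move ←, go to P
P | _2[2]1__   read 2 → write 2, move →, go to S
S | _22[1]__   read 1 → write 1, move →, go to T
T | _221[_]_   read _ → write _, move ←, go to R
R | _22[1]__   read 1 → write _, move ←, go to T
T | _2[2]___   read 2 → write 1, move ←, go to P
P | _[2]1___   read 2 → write 2, move →, go to S
S | _2[1]___   read 1 → write 1, move →, go to T
T | _21[_]__   read _ → write _, move ←, go to R
R | _2[1]___   read 1 → write _, move ←, go to T
T | _[2]____   read 2 → write 1, move ←, go to P
P | [_]1____
No transition is defined for (P, _); M halts in state P.

P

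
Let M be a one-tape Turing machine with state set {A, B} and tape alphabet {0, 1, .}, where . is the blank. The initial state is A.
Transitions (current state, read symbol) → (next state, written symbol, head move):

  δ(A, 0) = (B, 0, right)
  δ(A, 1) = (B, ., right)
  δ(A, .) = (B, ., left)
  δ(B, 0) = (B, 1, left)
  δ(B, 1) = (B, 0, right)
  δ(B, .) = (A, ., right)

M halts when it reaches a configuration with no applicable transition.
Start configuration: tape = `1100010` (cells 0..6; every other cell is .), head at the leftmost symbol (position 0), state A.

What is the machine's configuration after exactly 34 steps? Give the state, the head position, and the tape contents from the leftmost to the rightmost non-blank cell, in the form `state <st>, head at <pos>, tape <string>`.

state A, head at 8, tape 00

A | [1]100010..   read 1 → write ., move right, go to B
B | .[1]00010..   read 1 → write 0, move right, go to B
B | .0[0]0010..   read 0 → write 1, move left, go to B
B | .[0]10010..   read 0 → write 1, move left, go to B
B | [.]110010..   read . → write ., move right, go to A
A | .[1]10010..   read 1 → write ., move right, go to B
B | ..[1]0010..   read 1 → write 0, move right, go to B
B | ..0[0]010..   read 0 → write 1, move left, go to B
B | ..[0]1010..   read 0 → write 1, move left, go to B
B | .[.]11010..   read . → write ., move right, go to A
A | ..[1]1010..   read 1 → write ., move right, go to B
B | ...[1]010..   read 1 → write 0, move right, go to B
B | ...0[0]10..   read 0 → write 1, move left, go to B
B | ...[0]110..   read 0 → write 1, move left, go to B
B | ..[.]1110..   read . → write ., move right, go to A
A | ...[1]110..   read 1 → write ., move right, go to B
B | ....[1]10..   read 1 → write 0, move right, go to B
B | ....0[1]0..   read 1 → write 0, move right, go to B
B | ....00[0]..   read 0 → write 1, move left, go to B
B | ....0[0]1..   read 0 → write 1, move left, go to B
B | ....[0]11..   read 0 → write 1, move left, go to B
B | ...[.]111..   read . → write ., move right, go to A
A | ....[1]11..   read 1 → write ., move right, go to B
B | .....[1]1..   read 1 → write 0, move right, go to B
B | .....0[1]..   read 1 → write 0, move right, go to B
B | .....00[.].   read . → write ., move right, go to A
A | .....00.[.]   read . → write ., move left, go to B
B | .....00[.].   read . → write ., move right, go to A
A | .....00.[.]   read . → write ., move left, go to B
B | .....00[.].   read . → write ., move right, go to A
A | .....00.[.]   read . → write ., move left, go to B
B | .....00[.].   read . → write ., move right, go to A
A | .....00.[.]   read . → write ., move left, go to B
B | .....00[.].   read . → write ., move right, go to A
A | .....00.[.]
After 34 steps: state A, head at 8, tape 00.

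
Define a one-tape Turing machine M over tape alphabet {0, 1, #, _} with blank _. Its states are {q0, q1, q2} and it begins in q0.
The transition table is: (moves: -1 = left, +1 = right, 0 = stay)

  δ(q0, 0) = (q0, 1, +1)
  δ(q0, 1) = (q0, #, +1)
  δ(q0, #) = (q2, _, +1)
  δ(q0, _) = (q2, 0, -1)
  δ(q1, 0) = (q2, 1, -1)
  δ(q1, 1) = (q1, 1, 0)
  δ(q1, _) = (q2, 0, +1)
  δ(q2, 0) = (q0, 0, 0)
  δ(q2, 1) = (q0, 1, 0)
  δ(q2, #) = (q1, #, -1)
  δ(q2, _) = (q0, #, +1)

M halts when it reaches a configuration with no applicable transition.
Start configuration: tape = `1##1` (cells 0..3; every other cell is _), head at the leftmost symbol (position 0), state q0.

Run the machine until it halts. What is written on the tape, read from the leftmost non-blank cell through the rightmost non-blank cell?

##1#1#0

q0 | __[1]##1_   read 1 → write #, move +1, go to q0
q0 | __#[#]#1_   read # → write _, move +1, go to q2
q2 | __#_[#]1_   read # → write #, move -1, go to q1
q1 | __#[_]#1_   read _ → write 0, move +1, go to q2
q2 | __#0[#]1_   read # → write #, move -1, go to q1
q1 | __#[0]#1_   read 0 → write 1, move -1, go to q2
q2 | __[#]1#1_   read # → write #, move -1, go to q1
q1 | _[_]#1#1_   read _ → write 0, move +1, go to q2
q2 | _0[#]1#1_   read # → write #, move -1, go to q1
q1 | _[0]#1#1_   read 0 → write 1, move -1, go to q2
q2 | [_]1#1#1_   read _ → write #, move +1, go to q0
q0 | #[1]#1#1_   read 1 → write #, move +1, go to q0
q0 | ##[#]1#1_   read # → write _, move +1, go to q2
q2 | ##_[1]#1_   read 1 → write 1, move 0, go to q0
q0 | ##_[1]#1_   read 1 → write #, move +1, go to q0
q0 | ##_#[#]1_   read # → write _, move +1, go to q2
q2 | ##_#_[1]_   read 1 → write 1, move 0, go to q0
q0 | ##_#_[1]_   read 1 → write #, move +1, go to q0
q0 | ##_#_#[_]   read _ → write 0, move -1, go to q2
q2 | ##_#_[#]0   read # → write #, move -1, go to q1
q1 | ##_#[_]#0   read _ → write 0, move +1, go to q2
q2 | ##_#0[#]0   read # → write #, move -1, go to q1
q1 | ##_#[0]#0   read 0 → write 1, move -1, go to q2
q2 | ##_[#]1#0   read # → write #, move -1, go to q1
q1 | ##[_]#1#0   read _ → write 0, move +1, go to q2
q2 | ##0[#]1#0   read # → write #, move -1, go to q1
q1 | ##[0]#1#0   read 0 → write 1, move -1, go to q2
q2 | #[#]1#1#0   read # → write #, move -1, go to q1
q1 | [#]#1#1#0
The non-blank tape span at halt is ##1#1#0.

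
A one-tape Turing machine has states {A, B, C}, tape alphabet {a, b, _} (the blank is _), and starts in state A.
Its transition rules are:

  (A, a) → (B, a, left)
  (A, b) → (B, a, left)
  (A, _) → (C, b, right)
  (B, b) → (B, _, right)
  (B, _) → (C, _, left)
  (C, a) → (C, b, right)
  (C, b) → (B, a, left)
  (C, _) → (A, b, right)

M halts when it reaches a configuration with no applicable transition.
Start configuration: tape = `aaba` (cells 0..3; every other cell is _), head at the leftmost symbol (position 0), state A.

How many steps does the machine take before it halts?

8

state=A head=0 tape=__[a]aba   (A,a)→(B,a,left)
state=B head=-1 tape=_[_]aaba   (B,_)→(C,_,left)
state=C head=-2 tape=[_]_aaba   (C,_)→(A,b,right)
state=A head=-1 tape=b[_]aaba   (A,_)→(C,b,right)
state=C head=0 tape=bb[a]aba   (C,a)→(C,b,right)
state=C head=1 tape=bbb[a]ba   (C,a)→(C,b,right)
state=C head=2 tape=bbbb[b]a   (C,b)→(B,a,left)
state=B head=1 tape=bbb[b]aa   (B,b)→(B,_,right)
state=B head=2 tape=bbb_[a]a
M halts after 8 transitions.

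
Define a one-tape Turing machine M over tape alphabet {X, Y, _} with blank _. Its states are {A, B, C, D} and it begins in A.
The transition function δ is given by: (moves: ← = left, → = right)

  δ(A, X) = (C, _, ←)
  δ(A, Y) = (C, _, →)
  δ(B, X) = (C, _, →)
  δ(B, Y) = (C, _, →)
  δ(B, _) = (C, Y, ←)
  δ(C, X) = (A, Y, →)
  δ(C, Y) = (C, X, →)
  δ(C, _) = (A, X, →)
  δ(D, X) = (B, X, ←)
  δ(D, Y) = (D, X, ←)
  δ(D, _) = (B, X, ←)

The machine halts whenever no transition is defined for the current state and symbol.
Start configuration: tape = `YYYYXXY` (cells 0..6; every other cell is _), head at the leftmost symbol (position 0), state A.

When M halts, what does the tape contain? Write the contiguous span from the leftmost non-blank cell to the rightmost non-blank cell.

XXXXX_X

A | [Y]YYYXXY__   read Y → write _, move →, go to C
C | _[Y]YYXXY__   read Y → write X, move →, go to C
C | _X[Y]YXXY__   read Y → write X, move →, go to C
C | _XX[Y]XXY__   read Y → write X, move →, go to C
C | _XXX[X]XY__   read X → write Y, move →, go to A
A | _XXXY[X]Y__   read X → write _, move ←, go to C
C | _XXX[Y]_Y__   read Y → write X, move →, go to C
C | _XXXX[_]Y__   read _ → write X, move →, go to A
A | _XXXXX[Y]__   read Y → write _, move →, go to C
C | _XXXXX_[_]_   read _ → write X, move →, go to A
A | _XXXXX_X[_]
The non-blank tape span at halt is XXXXX_X.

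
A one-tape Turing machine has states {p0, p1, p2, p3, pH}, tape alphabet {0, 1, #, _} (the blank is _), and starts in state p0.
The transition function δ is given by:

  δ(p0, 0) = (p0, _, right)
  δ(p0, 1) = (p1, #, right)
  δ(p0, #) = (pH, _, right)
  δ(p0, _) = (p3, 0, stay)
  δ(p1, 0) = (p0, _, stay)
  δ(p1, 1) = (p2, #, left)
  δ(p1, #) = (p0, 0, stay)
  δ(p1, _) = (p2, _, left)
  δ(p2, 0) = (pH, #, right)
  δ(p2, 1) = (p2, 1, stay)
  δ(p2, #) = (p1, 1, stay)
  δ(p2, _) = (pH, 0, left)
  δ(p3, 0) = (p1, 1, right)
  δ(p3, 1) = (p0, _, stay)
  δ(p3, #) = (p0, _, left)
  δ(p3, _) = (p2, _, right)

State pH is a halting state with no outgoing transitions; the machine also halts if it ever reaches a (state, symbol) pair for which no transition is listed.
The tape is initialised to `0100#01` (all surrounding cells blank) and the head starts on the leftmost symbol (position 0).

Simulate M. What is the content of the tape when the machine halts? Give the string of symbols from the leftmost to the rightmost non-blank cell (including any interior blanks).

state=p0 head=0 tape=[0]100#01_   (p0,0)→(p0,_,right)
state=p0 head=1 tape=_[1]00#01_   (p0,1)→(p1,#,right)
state=p1 head=2 tape=_#[0]0#01_   (p1,0)→(p0,_,stay)
state=p0 head=2 tape=_#[_]0#01_   (p0,_)→(p3,0,stay)
state=p3 head=2 tape=_#[0]0#01_   (p3,0)→(p1,1,right)
state=p1 head=3 tape=_#1[0]#01_   (p1,0)→(p0,_,stay)
state=p0 head=3 tape=_#1[_]#01_   (p0,_)→(p3,0,stay)
state=p3 head=3 tape=_#1[0]#01_   (p3,0)→(p1,1,right)
state=p1 head=4 tape=_#11[#]01_   (p1,#)→(p0,0,stay)
state=p0 head=4 tape=_#11[0]01_   (p0,0)→(p0,_,right)
state=p0 head=5 tape=_#11_[0]1_   (p0,0)→(p0,_,right)
state=p0 head=6 tape=_#11__[1]_   (p0,1)→(p1,#,right)
state=p1 head=7 tape=_#11__#[_]   (p1,_)→(p2,_,left)
state=p2 head=6 tape=_#11__[#]_   (p2,#)→(p1,1,stay)
state=p1 head=6 tape=_#11__[1]_   (p1,1)→(p2,#,left)
state=p2 head=5 tape=_#11_[_]#_   (p2,_)→(pH,0,left)
state=pH head=4 tape=_#11[_]0#_
The non-blank tape span at halt is #11_0#.

#11_0#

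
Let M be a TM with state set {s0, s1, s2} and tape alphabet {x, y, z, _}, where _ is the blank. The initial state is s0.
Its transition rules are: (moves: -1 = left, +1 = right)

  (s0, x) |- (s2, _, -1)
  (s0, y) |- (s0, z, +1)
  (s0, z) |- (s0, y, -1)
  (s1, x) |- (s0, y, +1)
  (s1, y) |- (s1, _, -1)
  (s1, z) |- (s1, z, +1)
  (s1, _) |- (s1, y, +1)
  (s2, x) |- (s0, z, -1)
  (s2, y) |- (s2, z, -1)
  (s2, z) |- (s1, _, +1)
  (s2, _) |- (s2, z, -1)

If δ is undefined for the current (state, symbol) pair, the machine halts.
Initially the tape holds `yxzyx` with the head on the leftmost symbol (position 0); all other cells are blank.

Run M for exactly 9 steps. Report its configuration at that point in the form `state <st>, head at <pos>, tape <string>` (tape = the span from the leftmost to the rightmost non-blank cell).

state=s0 head=0 tape=[y]xzyx_   (s0,y)→(s0,z,+1)
state=s0 head=1 tape=z[x]zyx_   (s0,x)→(s2,_,-1)
state=s2 head=0 tape=[z]_zyx_   (s2,z)→(s1,_,+1)
state=s1 head=1 tape=_[_]zyx_   (s1,_)→(s1,y,+1)
state=s1 head=2 tape=_y[z]yx_   (s1,z)→(s1,z,+1)
state=s1 head=3 tape=_yz[y]x_   (s1,y)→(s1,_,-1)
state=s1 head=2 tape=_y[z]_x_   (s1,z)→(s1,z,+1)
state=s1 head=3 tape=_yz[_]x_   (s1,_)→(s1,y,+1)
state=s1 head=4 tape=_yzy[x]_   (s1,x)→(s0,y,+1)
state=s0 head=5 tape=_yzyy[_]
After 9 steps: state s0, head at 5, tape yzyy.

state s0, head at 5, tape yzyy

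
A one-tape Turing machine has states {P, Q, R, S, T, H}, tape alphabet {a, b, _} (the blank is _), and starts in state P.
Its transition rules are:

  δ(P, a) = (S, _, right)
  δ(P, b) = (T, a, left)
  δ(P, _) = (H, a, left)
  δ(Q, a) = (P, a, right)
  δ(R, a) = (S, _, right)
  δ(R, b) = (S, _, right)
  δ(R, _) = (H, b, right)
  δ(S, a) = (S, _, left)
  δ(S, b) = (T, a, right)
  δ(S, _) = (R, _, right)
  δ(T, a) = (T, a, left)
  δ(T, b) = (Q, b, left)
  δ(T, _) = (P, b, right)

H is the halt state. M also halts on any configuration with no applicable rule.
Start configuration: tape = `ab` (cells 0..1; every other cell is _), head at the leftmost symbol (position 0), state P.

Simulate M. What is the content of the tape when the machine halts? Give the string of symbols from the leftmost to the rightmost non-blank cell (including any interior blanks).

P | [a]b__   read a → write _, move right, go to S
S | _[b]__   read b → write a, move right, go to T
T | _a[_]_   read _ → write b, move right, go to P
P | _ab[_]   read _ → write a, move left, go to H
H | _a[b]a
The non-blank tape span at halt is aba.

aba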